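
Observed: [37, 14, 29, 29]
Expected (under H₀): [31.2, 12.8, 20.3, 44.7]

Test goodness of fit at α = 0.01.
Chi-square goodness of fit test:
H₀: observed counts match expected distribution
H₁: observed counts differ from expected distribution
df = k - 1 = 3
χ² = Σ(O - E)²/E
   = (37 - 31.2)²/31.2 + (14 - 12.8)²/12.8 + (29 - 20.3)²/20.3 + (29 - 44.7)²/44.7
   = 1.078 + 0.112 + 3.729 + 5.514
   = 10.43
p-value = 0.0152

Since p-value > α = 0.01, we fail to reject H₀.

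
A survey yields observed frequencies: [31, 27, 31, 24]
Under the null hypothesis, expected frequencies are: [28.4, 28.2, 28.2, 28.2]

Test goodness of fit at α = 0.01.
Chi-square goodness of fit test:
H₀: observed counts match expected distribution
H₁: observed counts differ from expected distribution
df = k - 1 = 3
χ² = Σ(O - E)²/E
   = (31 - 28.4)²/28.4 + (27 - 28.2)²/28.2 + (31 - 28.2)²/28.2 + (24 - 28.2)²/28.2
   = 0.238 + 0.051 + 0.278 + 0.626
   = 1.19
p-value = 0.7548

Since p-value > α = 0.01, we fail to reject H₀.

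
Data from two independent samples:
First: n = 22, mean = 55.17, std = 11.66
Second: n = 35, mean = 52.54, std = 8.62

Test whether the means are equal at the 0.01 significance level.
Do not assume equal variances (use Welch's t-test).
Welch's two-sample t-test:
H₀: μ₁ = μ₂
H₁: μ₁ ≠ μ₂
s₁²/n₁ = 11.66²/22 = 6.1798,  s₂²/n₂ = 8.62²/35 = 2.1230
SE = √(s₁²/n₁ + s₂²/n₂) = √(6.1798 + 2.1230) = 2.8815
df (Welch-Satterthwaite) = (s₁²/n₁ + s₂²/n₂)² / [(s₁²/n₁)²/(n₁-1) + (s₂²/n₂)²/(n₂-1)] ≈ 35.33
t = (x̄₁ - x̄₂) / SE = (55.17 - 52.54) / 2.8815 = 2.63 / 2.8815 = 0.913
p-value = 0.3676

Since p-value > α = 0.01, we fail to reject H₀.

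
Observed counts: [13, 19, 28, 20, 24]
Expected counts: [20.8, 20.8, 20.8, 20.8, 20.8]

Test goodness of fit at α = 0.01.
Chi-square goodness of fit test:
H₀: observed counts match expected distribution
H₁: observed counts differ from expected distribution
df = k - 1 = 4
χ² = Σ(O - E)²/E
   = (13 - 20.8)²/20.8 + (19 - 20.8)²/20.8 + (28 - 20.8)²/20.8 + (20 - 20.8)²/20.8 + (24 - 20.8)²/20.8
   = 2.925 + 0.156 + 2.492 + 0.031 + 0.492
   = 6.10
p-value = 0.1921

Since p-value > α = 0.01, we fail to reject H₀.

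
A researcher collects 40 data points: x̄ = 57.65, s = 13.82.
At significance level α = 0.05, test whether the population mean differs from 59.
One-sample t-test:
H₀: μ = 59
H₁: μ ≠ 59
df = n - 1 = 39
t = (x̄ - μ₀) / (s/√n) = (57.65 - 59) / (13.82/√40) = -0.618
p-value = 0.5403

Since p-value > α = 0.05, we fail to reject H₀.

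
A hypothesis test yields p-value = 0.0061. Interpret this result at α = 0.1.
Since p = 0.0061 < α = 0.1, reject H₀.
There is sufficient evidence to reject the null hypothesis; the result is statistically significant at the 0.1 level.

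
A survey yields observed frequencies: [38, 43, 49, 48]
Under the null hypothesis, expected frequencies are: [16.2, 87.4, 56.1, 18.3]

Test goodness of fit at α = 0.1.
Chi-square goodness of fit test:
H₀: observed counts match expected distribution
H₁: observed counts differ from expected distribution
df = k - 1 = 3
χ² = Σ(O - E)²/E
   = (38 - 16.2)²/16.2 + (43 - 87.4)²/87.4 + (49 - 56.1)²/56.1 + (48 - 18.3)²/18.3
   = 29.336 + 22.556 + 0.899 + 48.202
   = 100.99
p-value < 0.0001

Since p-value < α = 0.1, we reject H₀.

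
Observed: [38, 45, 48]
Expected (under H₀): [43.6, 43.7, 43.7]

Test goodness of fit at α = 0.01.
Chi-square goodness of fit test:
H₀: observed counts match expected distribution
H₁: observed counts differ from expected distribution
df = k - 1 = 2
χ² = Σ(O - E)²/E
   = (38 - 43.6)²/43.6 + (45 - 43.7)²/43.7 + (48 - 43.7)²/43.7
   = 0.719 + 0.039 + 0.423
   = 1.18
p-value = 0.5540

Since p-value > α = 0.01, we fail to reject H₀.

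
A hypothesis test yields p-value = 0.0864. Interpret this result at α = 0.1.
Since p = 0.0864 < α = 0.1, reject H₀.
There is sufficient evidence to reject the null hypothesis; the result is statistically significant at the 0.1 level.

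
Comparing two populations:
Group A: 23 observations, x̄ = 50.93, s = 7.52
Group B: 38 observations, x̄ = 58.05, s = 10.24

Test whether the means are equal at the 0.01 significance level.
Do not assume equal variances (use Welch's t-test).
Welch's two-sample t-test:
H₀: μ₁ = μ₂
H₁: μ₁ ≠ μ₂
s₁²/n₁ = 7.52²/23 = 2.4587,  s₂²/n₂ = 10.24²/38 = 2.7594
SE = √(s₁²/n₁ + s₂²/n₂) = √(2.4587 + 2.7594) = 2.2843
df (Welch-Satterthwaite) = (s₁²/n₁ + s₂²/n₂)² / [(s₁²/n₁)²/(n₁-1) + (s₂²/n₂)²/(n₂-1)] ≈ 56.66
t = (x̄₁ - x̄₂) / SE = (50.93 - 58.05) / 2.2843 = -7.12 / 2.2843 = -3.117
p-value = 0.0029

Since p-value < α = 0.01, we reject H₀.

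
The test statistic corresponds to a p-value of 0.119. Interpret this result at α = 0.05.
Since p = 0.119 > α = 0.05, fail to reject H₀.
There is insufficient evidence to reject the null hypothesis; the result is not statistically significant at the 0.05 level.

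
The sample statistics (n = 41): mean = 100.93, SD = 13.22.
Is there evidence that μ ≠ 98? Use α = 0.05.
One-sample t-test:
H₀: μ = 98
H₁: μ ≠ 98
df = n - 1 = 40
t = (x̄ - μ₀) / (s/√n) = (100.93 - 98) / (13.22/√41) = 1.419
p-value = 0.1636

Since p-value > α = 0.05, we fail to reject H₀.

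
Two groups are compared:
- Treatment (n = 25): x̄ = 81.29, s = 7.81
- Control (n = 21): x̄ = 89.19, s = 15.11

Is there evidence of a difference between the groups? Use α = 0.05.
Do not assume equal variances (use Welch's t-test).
Welch's two-sample t-test:
H₀: μ₁ = μ₂
H₁: μ₁ ≠ μ₂
s₁²/n₁ = 7.81²/25 = 2.4398,  s₂²/n₂ = 15.11²/21 = 10.8720
SE = √(s₁²/n₁ + s₂²/n₂) = √(2.4398 + 10.8720) = 3.6485
df (Welch-Satterthwaite) = (s₁²/n₁ + s₂²/n₂)² / [(s₁²/n₁)²/(n₁-1) + (s₂²/n₂)²/(n₂-1)] ≈ 28.78
t = (x̄₁ - x̄₂) / SE = (81.29 - 89.19) / 3.6485 = -7.90 / 3.6485 = -2.165
p-value = 0.0388

Since p-value < α = 0.05, we reject H₀.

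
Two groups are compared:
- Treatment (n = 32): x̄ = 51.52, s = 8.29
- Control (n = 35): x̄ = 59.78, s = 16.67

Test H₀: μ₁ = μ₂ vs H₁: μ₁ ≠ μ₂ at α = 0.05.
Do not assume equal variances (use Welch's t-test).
Welch's two-sample t-test:
H₀: μ₁ = μ₂
H₁: μ₁ ≠ μ₂
s₁²/n₁ = 8.29²/32 = 2.1476,  s₂²/n₂ = 16.67²/35 = 7.9397
SE = √(s₁²/n₁ + s₂²/n₂) = √(2.1476 + 7.9397) = 3.1761
df (Welch-Satterthwaite) = (s₁²/n₁ + s₂²/n₂)² / [(s₁²/n₁)²/(n₁-1) + (s₂²/n₂)²/(n₂-1)] ≈ 50.80
t = (x̄₁ - x̄₂) / SE = (51.52 - 59.78) / 3.1761 = -8.26 / 3.1761 = -2.601
p-value = 0.0122

Since p-value < α = 0.05, we reject H₀.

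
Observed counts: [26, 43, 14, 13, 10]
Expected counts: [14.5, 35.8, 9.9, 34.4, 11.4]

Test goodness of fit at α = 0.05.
Chi-square goodness of fit test:
H₀: observed counts match expected distribution
H₁: observed counts differ from expected distribution
df = k - 1 = 4
χ² = Σ(O - E)²/E
   = (26 - 14.5)²/14.5 + (43 - 35.8)²/35.8 + (14 - 9.9)²/9.9 + (13 - 34.4)²/34.4 + (10 - 11.4)²/11.4
   = 9.121 + 1.448 + 1.698 + 13.313 + 0.172
   = 25.75
p-value < 0.0001

Since p-value < α = 0.05, we reject H₀.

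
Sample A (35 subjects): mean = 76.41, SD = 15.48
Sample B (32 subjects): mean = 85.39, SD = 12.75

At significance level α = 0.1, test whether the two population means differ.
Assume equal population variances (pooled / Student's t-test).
Student's two-sample t-test (equal variances):
H₀: μ₁ = μ₂
H₁: μ₁ ≠ μ₂
df = n₁ + n₂ - 2 = 65
Pooled variance s_p² = [(n₁-1)s₁² + (n₂-1)s₂²] / (n₁ + n₂ - 2) = [(34)(15.48²) + (31)(12.75²)] / 65 = 202.8749
SE = √(s_p²(1/n₁ + 1/n₂)) = √(202.8749 × (1/35 + 1/32)) = 3.4837
t = (x̄₁ - x̄₂) / SE = (76.41 - 85.39) / 3.4837 = -8.98 / 3.4837 = -2.578
p-value = 0.0122

Since p-value < α = 0.1, we reject H₀.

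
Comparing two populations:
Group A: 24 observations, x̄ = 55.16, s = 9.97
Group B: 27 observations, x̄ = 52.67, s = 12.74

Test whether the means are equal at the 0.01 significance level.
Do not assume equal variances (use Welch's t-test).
Welch's two-sample t-test:
H₀: μ₁ = μ₂
H₁: μ₁ ≠ μ₂
s₁²/n₁ = 9.97²/24 = 4.1417,  s₂²/n₂ = 12.74²/27 = 6.0114
SE = √(s₁²/n₁ + s₂²/n₂) = √(4.1417 + 6.0114) = 3.1864
df (Welch-Satterthwaite) = (s₁²/n₁ + s₂²/n₂)² / [(s₁²/n₁)²/(n₁-1) + (s₂²/n₂)²/(n₂-1)] ≈ 48.27
t = (x̄₁ - x̄₂) / SE = (55.16 - 52.67) / 3.1864 = 2.49 / 3.1864 = 0.781
p-value = 0.4384

Since p-value > α = 0.01, we fail to reject H₀.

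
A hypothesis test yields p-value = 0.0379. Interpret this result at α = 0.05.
Since p = 0.0379 < α = 0.05, reject H₀.
There is sufficient evidence to reject the null hypothesis; the result is statistically significant at the 0.05 level.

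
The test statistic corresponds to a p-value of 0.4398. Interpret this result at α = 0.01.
Since p = 0.4398 > α = 0.01, fail to reject H₀.
There is insufficient evidence to reject the null hypothesis; the result is not statistically significant at the 0.01 level.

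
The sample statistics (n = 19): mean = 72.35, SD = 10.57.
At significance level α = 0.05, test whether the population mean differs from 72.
One-sample t-test:
H₀: μ = 72
H₁: μ ≠ 72
df = n - 1 = 18
t = (x̄ - μ₀) / (s/√n) = (72.35 - 72) / (10.57/√19) = 0.144
p-value = 0.8868

Since p-value > α = 0.05, we fail to reject H₀.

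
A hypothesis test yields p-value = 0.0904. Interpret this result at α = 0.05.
Since p = 0.0904 > α = 0.05, fail to reject H₀.
There is insufficient evidence to reject the null hypothesis; the result is not statistically significant at the 0.05 level.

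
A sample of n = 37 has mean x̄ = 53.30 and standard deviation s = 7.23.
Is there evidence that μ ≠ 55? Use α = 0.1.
One-sample t-test:
H₀: μ = 55
H₁: μ ≠ 55
df = n - 1 = 36
t = (x̄ - μ₀) / (s/√n) = (53.30 - 55) / (7.23/√37) = -1.430
p-value = 0.1613

Since p-value > α = 0.1, we fail to reject H₀.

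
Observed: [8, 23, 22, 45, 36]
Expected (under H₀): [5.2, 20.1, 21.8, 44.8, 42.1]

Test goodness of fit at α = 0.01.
Chi-square goodness of fit test:
H₀: observed counts match expected distribution
H₁: observed counts differ from expected distribution
df = k - 1 = 4
χ² = Σ(O - E)²/E
   = (8 - 5.2)²/5.2 + (23 - 20.1)²/20.1 + (22 - 21.8)²/21.8 + (45 - 44.8)²/44.8 + (36 - 42.1)²/42.1
   = 1.508 + 0.418 + 0.002 + 0.001 + 0.884
   = 2.81
p-value = 0.5896

Since p-value > α = 0.01, we fail to reject H₀.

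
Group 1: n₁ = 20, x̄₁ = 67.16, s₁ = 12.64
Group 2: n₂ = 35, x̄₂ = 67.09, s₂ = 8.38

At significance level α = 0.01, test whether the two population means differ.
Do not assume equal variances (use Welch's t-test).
Welch's two-sample t-test:
H₀: μ₁ = μ₂
H₁: μ₁ ≠ μ₂
s₁²/n₁ = 12.64²/20 = 7.9885,  s₂²/n₂ = 8.38²/35 = 2.0064
SE = √(s₁²/n₁ + s₂²/n₂) = √(7.9885 + 2.0064) = 3.1615
df (Welch-Satterthwaite) = (s₁²/n₁ + s₂²/n₂)² / [(s₁²/n₁)²/(n₁-1) + (s₂²/n₂)²/(n₂-1)] ≈ 28.73
t = (x̄₁ - x̄₂) / SE = (67.16 - 67.09) / 3.1615 = 0.07 / 3.1615 = 0.022
p-value = 0.9825

Since p-value > α = 0.01, we fail to reject H₀.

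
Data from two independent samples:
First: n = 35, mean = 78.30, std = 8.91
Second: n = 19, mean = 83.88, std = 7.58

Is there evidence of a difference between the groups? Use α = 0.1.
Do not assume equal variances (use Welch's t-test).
Welch's two-sample t-test:
H₀: μ₁ = μ₂
H₁: μ₁ ≠ μ₂
s₁²/n₁ = 8.91²/35 = 2.2682,  s₂²/n₂ = 7.58²/19 = 3.0240
SE = √(s₁²/n₁ + s₂²/n₂) = √(2.2682 + 3.0240) = 2.3005
df (Welch-Satterthwaite) = (s₁²/n₁ + s₂²/n₂)² / [(s₁²/n₁)²/(n₁-1) + (s₂²/n₂)²/(n₂-1)] ≈ 42.48
t = (x̄₁ - x̄₂) / SE = (78.30 - 83.88) / 2.3005 = -5.58 / 2.3005 = -2.426
p-value = 0.0196

Since p-value < α = 0.1, we reject H₀.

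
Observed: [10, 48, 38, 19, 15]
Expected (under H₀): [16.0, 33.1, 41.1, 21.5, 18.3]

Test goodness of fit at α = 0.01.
Chi-square goodness of fit test:
H₀: observed counts match expected distribution
H₁: observed counts differ from expected distribution
df = k - 1 = 4
χ² = Σ(O - E)²/E
   = (10 - 16.0)²/16.0 + (48 - 33.1)²/33.1 + (38 - 41.1)²/41.1 + (19 - 21.5)²/21.5 + (15 - 18.3)²/18.3
   = 2.250 + 6.707 + 0.234 + 0.291 + 0.595
   = 10.08
p-value = 0.0392

Since p-value > α = 0.01, we fail to reject H₀.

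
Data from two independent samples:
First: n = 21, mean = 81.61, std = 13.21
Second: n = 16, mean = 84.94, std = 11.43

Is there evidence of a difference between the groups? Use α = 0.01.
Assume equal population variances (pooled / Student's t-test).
Student's two-sample t-test (equal variances):
H₀: μ₁ = μ₂
H₁: μ₁ ≠ μ₂
df = n₁ + n₂ - 2 = 35
Pooled variance s_p² = [(n₁-1)s₁² + (n₂-1)s₂²] / (n₁ + n₂ - 2) = [(20)(13.21²) + (15)(11.43²)] / 35 = 155.7073
SE = √(s_p²(1/n₁ + 1/n₂)) = √(155.7073 × (1/21 + 1/16)) = 4.1408
t = (x̄₁ - x̄₂) / SE = (81.61 - 84.94) / 4.1408 = -3.33 / 4.1408 = -0.804
p-value = 0.4267

Since p-value > α = 0.01, we fail to reject H₀.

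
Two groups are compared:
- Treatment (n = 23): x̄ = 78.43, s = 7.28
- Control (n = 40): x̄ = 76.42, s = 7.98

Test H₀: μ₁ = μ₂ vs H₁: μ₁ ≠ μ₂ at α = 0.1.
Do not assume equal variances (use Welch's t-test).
Welch's two-sample t-test:
H₀: μ₁ = μ₂
H₁: μ₁ ≠ μ₂
s₁²/n₁ = 7.28²/23 = 2.3043,  s₂²/n₂ = 7.98²/40 = 1.5920
SE = √(s₁²/n₁ + s₂²/n₂) = √(2.3043 + 1.5920) = 1.9739
df (Welch-Satterthwaite) = (s₁²/n₁ + s₂²/n₂)² / [(s₁²/n₁)²/(n₁-1) + (s₂²/n₂)²/(n₂-1)] ≈ 49.56
t = (x̄₁ - x̄₂) / SE = (78.43 - 76.42) / 1.9739 = 2.01 / 1.9739 = 1.018
p-value = 0.3135

Since p-value > α = 0.1, we fail to reject H₀.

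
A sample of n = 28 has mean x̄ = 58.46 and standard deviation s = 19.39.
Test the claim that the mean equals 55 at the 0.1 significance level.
One-sample t-test:
H₀: μ = 55
H₁: μ ≠ 55
df = n - 1 = 27
t = (x̄ - μ₀) / (s/√n) = (58.46 - 55) / (19.39/√28) = 0.944
p-value = 0.3534

Since p-value > α = 0.1, we fail to reject H₀.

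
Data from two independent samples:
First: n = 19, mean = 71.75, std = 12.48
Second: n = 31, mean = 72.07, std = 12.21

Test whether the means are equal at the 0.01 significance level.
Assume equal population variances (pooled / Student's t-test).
Student's two-sample t-test (equal variances):
H₀: μ₁ = μ₂
H₁: μ₁ ≠ μ₂
df = n₁ + n₂ - 2 = 48
Pooled variance s_p² = [(n₁-1)s₁² + (n₂-1)s₂²] / (n₁ + n₂ - 2) = [(18)(12.48²) + (30)(12.21²)] / 48 = 151.5840
SE = √(s_p²(1/n₁ + 1/n₂)) = √(151.5840 × (1/19 + 1/31)) = 3.5872
t = (x̄₁ - x̄₂) / SE = (71.75 - 72.07) / 3.5872 = -0.32 / 3.5872 = -0.089
p-value = 0.9293

Since p-value > α = 0.01, we fail to reject H₀.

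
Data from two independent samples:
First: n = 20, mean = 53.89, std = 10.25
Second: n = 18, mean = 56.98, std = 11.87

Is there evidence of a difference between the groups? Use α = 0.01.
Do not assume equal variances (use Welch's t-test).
Welch's two-sample t-test:
H₀: μ₁ = μ₂
H₁: μ₁ ≠ μ₂
s₁²/n₁ = 10.25²/20 = 5.2531,  s₂²/n₂ = 11.87²/18 = 7.8276
SE = √(s₁²/n₁ + s₂²/n₂) = √(5.2531 + 7.8276) = 3.6167
df (Welch-Satterthwaite) = (s₁²/n₁ + s₂²/n₂)² / [(s₁²/n₁)²/(n₁-1) + (s₂²/n₂)²/(n₂-1)] ≈ 33.84
t = (x̄₁ - x̄₂) / SE = (53.89 - 56.98) / 3.6167 = -3.09 / 3.6167 = -0.854
p-value = 0.3989

Since p-value > α = 0.01, we fail to reject H₀.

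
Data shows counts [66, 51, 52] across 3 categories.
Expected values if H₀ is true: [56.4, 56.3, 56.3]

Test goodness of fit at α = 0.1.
Chi-square goodness of fit test:
H₀: observed counts match expected distribution
H₁: observed counts differ from expected distribution
df = k - 1 = 2
χ² = Σ(O - E)²/E
   = (66 - 56.4)²/56.4 + (51 - 56.3)²/56.3 + (52 - 56.3)²/56.3
   = 1.634 + 0.499 + 0.328
   = 2.46
p-value = 0.2921

Since p-value > α = 0.1, we fail to reject H₀.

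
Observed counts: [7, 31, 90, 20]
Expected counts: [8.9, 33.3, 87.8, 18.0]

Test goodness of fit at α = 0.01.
Chi-square goodness of fit test:
H₀: observed counts match expected distribution
H₁: observed counts differ from expected distribution
df = k - 1 = 3
χ² = Σ(O - E)²/E
   = (7 - 8.9)²/8.9 + (31 - 33.3)²/33.3 + (90 - 87.8)²/87.8 + (20 - 18.0)²/18.0
   = 0.406 + 0.159 + 0.055 + 0.222
   = 0.84
p-value = 0.8394

Since p-value > α = 0.01, we fail to reject H₀.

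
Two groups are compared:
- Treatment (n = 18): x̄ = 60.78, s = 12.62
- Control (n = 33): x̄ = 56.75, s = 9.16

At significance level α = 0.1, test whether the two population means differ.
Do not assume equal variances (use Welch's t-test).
Welch's two-sample t-test:
H₀: μ₁ = μ₂
H₁: μ₁ ≠ μ₂
s₁²/n₁ = 12.62²/18 = 8.8480,  s₂²/n₂ = 9.16²/33 = 2.5426
SE = √(s₁²/n₁ + s₂²/n₂) = √(8.8480 + 2.5426) = 3.3750
df (Welch-Satterthwaite) = (s₁²/n₁ + s₂²/n₂)² / [(s₁²/n₁)²/(n₁-1) + (s₂²/n₂)²/(n₂-1)] ≈ 26.99
t = (x̄₁ - x̄₂) / SE = (60.78 - 56.75) / 3.3750 = 4.03 / 3.3750 = 1.194
p-value = 0.2428

Since p-value > α = 0.1, we fail to reject H₀.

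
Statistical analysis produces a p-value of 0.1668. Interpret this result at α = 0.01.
Since p = 0.1668 > α = 0.01, fail to reject H₀.
There is insufficient evidence to reject the null hypothesis; the result is not statistically significant at the 0.01 level.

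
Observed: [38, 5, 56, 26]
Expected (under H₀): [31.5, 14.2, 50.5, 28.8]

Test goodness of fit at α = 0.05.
Chi-square goodness of fit test:
H₀: observed counts match expected distribution
H₁: observed counts differ from expected distribution
df = k - 1 = 3
χ² = Σ(O - E)²/E
   = (38 - 31.5)²/31.5 + (5 - 14.2)²/14.2 + (56 - 50.5)²/50.5 + (26 - 28.8)²/28.8
   = 1.341 + 5.961 + 0.599 + 0.272
   = 8.17
p-value = 0.0426

Since p-value < α = 0.05, we reject H₀.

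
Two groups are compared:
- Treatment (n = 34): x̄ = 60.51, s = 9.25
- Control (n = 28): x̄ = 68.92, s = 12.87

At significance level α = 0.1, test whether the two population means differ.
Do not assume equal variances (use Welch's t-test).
Welch's two-sample t-test:
H₀: μ₁ = μ₂
H₁: μ₁ ≠ μ₂
s₁²/n₁ = 9.25²/34 = 2.5165,  s₂²/n₂ = 12.87²/28 = 5.9156
SE = √(s₁²/n₁ + s₂²/n₂) = √(2.5165 + 5.9156) = 2.9038
df (Welch-Satterthwaite) = (s₁²/n₁ + s₂²/n₂)² / [(s₁²/n₁)²/(n₁-1) + (s₂²/n₂)²/(n₂-1)] ≈ 47.78
t = (x̄₁ - x̄₂) / SE = (60.51 - 68.92) / 2.9038 = -8.41 / 2.9038 = -2.896
p-value = 0.0057

Since p-value < α = 0.1, we reject H₀.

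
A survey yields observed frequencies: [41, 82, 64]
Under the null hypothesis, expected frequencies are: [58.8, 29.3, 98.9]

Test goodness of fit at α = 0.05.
Chi-square goodness of fit test:
H₀: observed counts match expected distribution
H₁: observed counts differ from expected distribution
df = k - 1 = 2
χ² = Σ(O - E)²/E
   = (41 - 58.8)²/58.8 + (82 - 29.3)²/29.3 + (64 - 98.9)²/98.9
   = 5.388 + 94.788 + 12.316
   = 112.49
p-value < 0.0001

Since p-value < α = 0.05, we reject H₀.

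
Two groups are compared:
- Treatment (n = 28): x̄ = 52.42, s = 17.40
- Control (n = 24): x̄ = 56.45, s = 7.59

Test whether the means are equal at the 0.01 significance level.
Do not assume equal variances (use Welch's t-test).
Welch's two-sample t-test:
H₀: μ₁ = μ₂
H₁: μ₁ ≠ μ₂
s₁²/n₁ = 17.40²/28 = 10.8129,  s₂²/n₂ = 7.59²/24 = 2.4003
SE = √(s₁²/n₁ + s₂²/n₂) = √(10.8129 + 2.4003) = 3.6350
df (Welch-Satterthwaite) = (s₁²/n₁ + s₂²/n₂)² / [(s₁²/n₁)²/(n₁-1) + (s₂²/n₂)²/(n₂-1)] ≈ 38.11
t = (x̄₁ - x̄₂) / SE = (52.42 - 56.45) / 3.6350 = -4.03 / 3.6350 = -1.109
p-value = 0.2745

Since p-value > α = 0.01, we fail to reject H₀.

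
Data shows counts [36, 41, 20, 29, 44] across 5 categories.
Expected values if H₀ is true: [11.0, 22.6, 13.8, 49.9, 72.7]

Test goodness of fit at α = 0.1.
Chi-square goodness of fit test:
H₀: observed counts match expected distribution
H₁: observed counts differ from expected distribution
df = k - 1 = 4
χ² = Σ(O - E)²/E
   = (36 - 11.0)²/11.0 + (41 - 22.6)²/22.6 + (20 - 13.8)²/13.8 + (29 - 49.9)²/49.9 + (44 - 72.7)²/72.7
   = 56.818 + 14.981 + 2.786 + 8.754 + 11.330
   = 94.67
p-value < 0.0001

Since p-value < α = 0.1, we reject H₀.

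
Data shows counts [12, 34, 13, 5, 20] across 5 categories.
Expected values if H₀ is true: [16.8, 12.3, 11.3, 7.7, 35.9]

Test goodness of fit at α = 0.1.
Chi-square goodness of fit test:
H₀: observed counts match expected distribution
H₁: observed counts differ from expected distribution
df = k - 1 = 4
χ² = Σ(O - E)²/E
   = (12 - 16.8)²/16.8 + (34 - 12.3)²/12.3 + (13 - 11.3)²/11.3 + (5 - 7.7)²/7.7 + (20 - 35.9)²/35.9
   = 1.371 + 38.284 + 0.256 + 0.947 + 7.042
   = 47.90
p-value < 0.0001

Since p-value < α = 0.1, we reject H₀.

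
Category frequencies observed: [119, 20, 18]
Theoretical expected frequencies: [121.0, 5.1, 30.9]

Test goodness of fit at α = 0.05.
Chi-square goodness of fit test:
H₀: observed counts match expected distribution
H₁: observed counts differ from expected distribution
df = k - 1 = 2
χ² = Σ(O - E)²/E
   = (119 - 121.0)²/121.0 + (20 - 5.1)²/5.1 + (18 - 30.9)²/30.9
   = 0.033 + 43.531 + 5.385
   = 48.95
p-value < 0.0001

Since p-value < α = 0.05, we reject H₀.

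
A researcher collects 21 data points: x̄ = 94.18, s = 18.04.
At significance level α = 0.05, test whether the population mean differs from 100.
One-sample t-test:
H₀: μ = 100
H₁: μ ≠ 100
df = n - 1 = 20
t = (x̄ - μ₀) / (s/√n) = (94.18 - 100) / (18.04/√21) = -1.478
p-value = 0.1549

Since p-value > α = 0.05, we fail to reject H₀.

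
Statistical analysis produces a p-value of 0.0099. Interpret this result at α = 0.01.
Since p = 0.0099 < α = 0.01, reject H₀.
There is sufficient evidence to reject the null hypothesis; the result is statistically significant at the 0.01 level.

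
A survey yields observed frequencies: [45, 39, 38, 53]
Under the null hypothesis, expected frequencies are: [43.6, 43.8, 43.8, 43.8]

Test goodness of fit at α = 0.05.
Chi-square goodness of fit test:
H₀: observed counts match expected distribution
H₁: observed counts differ from expected distribution
df = k - 1 = 3
χ² = Σ(O - E)²/E
   = (45 - 43.6)²/43.6 + (39 - 43.8)²/43.8 + (38 - 43.8)²/43.8 + (53 - 43.8)²/43.8
   = 0.045 + 0.526 + 0.768 + 1.932
   = 3.27
p-value = 0.3516

Since p-value > α = 0.05, we fail to reject H₀.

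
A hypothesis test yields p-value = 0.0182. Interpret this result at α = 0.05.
Since p = 0.0182 < α = 0.05, reject H₀.
There is sufficient evidence to reject the null hypothesis; the result is statistically significant at the 0.05 level.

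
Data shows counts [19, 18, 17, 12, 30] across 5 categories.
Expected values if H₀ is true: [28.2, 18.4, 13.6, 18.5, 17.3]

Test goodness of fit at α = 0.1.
Chi-square goodness of fit test:
H₀: observed counts match expected distribution
H₁: observed counts differ from expected distribution
df = k - 1 = 4
χ² = Σ(O - E)²/E
   = (19 - 28.2)²/28.2 + (18 - 18.4)²/18.4 + (17 - 13.6)²/13.6 + (12 - 18.5)²/18.5 + (30 - 17.3)²/17.3
   = 3.001 + 0.009 + 0.850 + 2.284 + 9.323
   = 15.47
p-value = 0.0038

Since p-value < α = 0.1, we reject H₀.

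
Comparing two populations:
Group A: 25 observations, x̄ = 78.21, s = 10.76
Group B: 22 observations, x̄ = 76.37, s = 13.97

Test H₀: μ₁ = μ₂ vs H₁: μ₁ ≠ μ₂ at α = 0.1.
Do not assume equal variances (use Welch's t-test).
Welch's two-sample t-test:
H₀: μ₁ = μ₂
H₁: μ₁ ≠ μ₂
s₁²/n₁ = 10.76²/25 = 4.6311,  s₂²/n₂ = 13.97²/22 = 8.8710
SE = √(s₁²/n₁ + s₂²/n₂) = √(4.6311 + 8.8710) = 3.6745
df (Welch-Satterthwaite) = (s₁²/n₁ + s₂²/n₂)² / [(s₁²/n₁)²/(n₁-1) + (s₂²/n₂)²/(n₂-1)] ≈ 39.28
t = (x̄₁ - x̄₂) / SE = (78.21 - 76.37) / 3.6745 = 1.84 / 3.6745 = 0.501
p-value = 0.6193

Since p-value > α = 0.1, we fail to reject H₀.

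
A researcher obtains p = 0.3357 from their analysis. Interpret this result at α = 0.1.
Since p = 0.3357 > α = 0.1, fail to reject H₀.
There is insufficient evidence to reject the null hypothesis; the result is not statistically significant at the 0.1 level.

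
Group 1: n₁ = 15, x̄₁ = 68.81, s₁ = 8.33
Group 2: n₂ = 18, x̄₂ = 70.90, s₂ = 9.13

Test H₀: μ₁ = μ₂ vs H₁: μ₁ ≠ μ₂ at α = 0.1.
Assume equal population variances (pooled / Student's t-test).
Student's two-sample t-test (equal variances):
H₀: μ₁ = μ₂
H₁: μ₁ ≠ μ₂
df = n₁ + n₂ - 2 = 31
Pooled variance s_p² = [(n₁-1)s₁² + (n₂-1)s₂²] / (n₁ + n₂ - 2) = [(14)(8.33²) + (17)(9.13²)] / 31 = 77.0488
SE = √(s_p²(1/n₁ + 1/n₂)) = √(77.0488 × (1/15 + 1/18)) = 3.0687
t = (x̄₁ - x̄₂) / SE = (68.81 - 70.90) / 3.0687 = -2.09 / 3.0687 = -0.681
p-value = 0.5009

Since p-value > α = 0.1, we fail to reject H₀.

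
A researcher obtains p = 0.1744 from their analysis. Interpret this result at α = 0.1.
Since p = 0.1744 > α = 0.1, fail to reject H₀.
There is insufficient evidence to reject the null hypothesis; the result is not statistically significant at the 0.1 level.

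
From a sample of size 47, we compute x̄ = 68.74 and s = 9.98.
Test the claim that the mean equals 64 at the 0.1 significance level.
One-sample t-test:
H₀: μ = 64
H₁: μ ≠ 64
df = n - 1 = 46
t = (x̄ - μ₀) / (s/√n) = (68.74 - 64) / (9.98/√47) = 3.256
p-value = 0.0021

Since p-value < α = 0.1, we reject H₀.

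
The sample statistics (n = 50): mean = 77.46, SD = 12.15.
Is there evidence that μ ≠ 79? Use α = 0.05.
One-sample t-test:
H₀: μ = 79
H₁: μ ≠ 79
df = n - 1 = 49
t = (x̄ - μ₀) / (s/√n) = (77.46 - 79) / (12.15/√50) = -0.896
p-value = 0.3745

Since p-value > α = 0.05, we fail to reject H₀.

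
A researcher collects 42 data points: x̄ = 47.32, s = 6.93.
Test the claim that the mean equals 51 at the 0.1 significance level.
One-sample t-test:
H₀: μ = 51
H₁: μ ≠ 51
df = n - 1 = 41
t = (x̄ - μ₀) / (s/√n) = (47.32 - 51) / (6.93/√42) = -3.441
p-value = 0.0013

Since p-value < α = 0.1, we reject H₀.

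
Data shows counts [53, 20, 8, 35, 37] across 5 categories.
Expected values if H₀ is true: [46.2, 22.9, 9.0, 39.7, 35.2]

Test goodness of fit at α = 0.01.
Chi-square goodness of fit test:
H₀: observed counts match expected distribution
H₁: observed counts differ from expected distribution
df = k - 1 = 4
χ² = Σ(O - E)²/E
   = (53 - 46.2)²/46.2 + (20 - 22.9)²/22.9 + (8 - 9.0)²/9.0 + (35 - 39.7)²/39.7 + (37 - 35.2)²/35.2
   = 1.001 + 0.367 + 0.111 + 0.556 + 0.092
   = 2.13
p-value = 0.7123

Since p-value > α = 0.01, we fail to reject H₀.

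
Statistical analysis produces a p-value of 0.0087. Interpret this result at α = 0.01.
Since p = 0.0087 < α = 0.01, reject H₀.
There is sufficient evidence to reject the null hypothesis; the result is statistically significant at the 0.01 level.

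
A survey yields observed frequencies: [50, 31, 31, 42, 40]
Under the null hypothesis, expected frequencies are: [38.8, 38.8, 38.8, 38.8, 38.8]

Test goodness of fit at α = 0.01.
Chi-square goodness of fit test:
H₀: observed counts match expected distribution
H₁: observed counts differ from expected distribution
df = k - 1 = 4
χ² = Σ(O - E)²/E
   = (50 - 38.8)²/38.8 + (31 - 38.8)²/38.8 + (31 - 38.8)²/38.8 + (42 - 38.8)²/38.8 + (40 - 38.8)²/38.8
   = 3.233 + 1.568 + 1.568 + 0.264 + 0.037
   = 6.67
p-value = 0.1544

Since p-value > α = 0.01, we fail to reject H₀.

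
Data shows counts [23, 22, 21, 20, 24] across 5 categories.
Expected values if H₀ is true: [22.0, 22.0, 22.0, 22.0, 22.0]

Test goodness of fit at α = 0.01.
Chi-square goodness of fit test:
H₀: observed counts match expected distribution
H₁: observed counts differ from expected distribution
df = k - 1 = 4
χ² = Σ(O - E)²/E
   = (23 - 22.0)²/22.0 + (22 - 22.0)²/22.0 + (21 - 22.0)²/22.0 + (20 - 22.0)²/22.0 + (24 - 22.0)²/22.0
   = 0.045 + 0.000 + 0.045 + 0.182 + 0.182
   = 0.45
p-value = 0.9778

Since p-value > α = 0.01, we fail to reject H₀.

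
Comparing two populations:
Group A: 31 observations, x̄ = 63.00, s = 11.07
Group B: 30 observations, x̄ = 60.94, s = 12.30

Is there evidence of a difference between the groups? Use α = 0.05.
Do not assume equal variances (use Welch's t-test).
Welch's two-sample t-test:
H₀: μ₁ = μ₂
H₁: μ₁ ≠ μ₂
s₁²/n₁ = 11.07²/31 = 3.9531,  s₂²/n₂ = 12.30²/30 = 5.0430
SE = √(s₁²/n₁ + s₂²/n₂) = √(3.9531 + 5.0430) = 2.9993
df (Welch-Satterthwaite) = (s₁²/n₁ + s₂²/n₂)² / [(s₁²/n₁)²/(n₁-1) + (s₂²/n₂)²/(n₂-1)] ≈ 57.90
t = (x̄₁ - x̄₂) / SE = (63.00 - 60.94) / 2.9993 = 2.06 / 2.9993 = 0.687
p-value = 0.4949

Since p-value > α = 0.05, we fail to reject H₀.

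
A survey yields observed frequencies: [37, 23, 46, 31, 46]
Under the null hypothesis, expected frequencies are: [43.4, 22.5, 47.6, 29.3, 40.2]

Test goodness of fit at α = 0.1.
Chi-square goodness of fit test:
H₀: observed counts match expected distribution
H₁: observed counts differ from expected distribution
df = k - 1 = 4
χ² = Σ(O - E)²/E
   = (37 - 43.4)²/43.4 + (23 - 22.5)²/22.5 + (46 - 47.6)²/47.6 + (31 - 29.3)²/29.3 + (46 - 40.2)²/40.2
   = 0.944 + 0.011 + 0.054 + 0.099 + 0.837
   = 1.94
p-value = 0.7460

Since p-value > α = 0.1, we fail to reject H₀.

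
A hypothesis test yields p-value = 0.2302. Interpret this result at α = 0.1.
Since p = 0.2302 > α = 0.1, fail to reject H₀.
There is insufficient evidence to reject the null hypothesis; the result is not statistically significant at the 0.1 level.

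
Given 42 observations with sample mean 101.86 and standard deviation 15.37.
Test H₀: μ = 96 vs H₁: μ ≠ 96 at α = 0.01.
One-sample t-test:
H₀: μ = 96
H₁: μ ≠ 96
df = n - 1 = 41
t = (x̄ - μ₀) / (s/√n) = (101.86 - 96) / (15.37/√42) = 2.471
p-value = 0.0177

Since p-value > α = 0.01, we fail to reject H₀.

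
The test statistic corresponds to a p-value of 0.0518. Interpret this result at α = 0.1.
Since p = 0.0518 < α = 0.1, reject H₀.
There is sufficient evidence to reject the null hypothesis; the result is statistically significant at the 0.1 level.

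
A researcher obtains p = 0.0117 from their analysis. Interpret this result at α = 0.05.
Since p = 0.0117 < α = 0.05, reject H₀.
There is sufficient evidence to reject the null hypothesis; the result is statistically significant at the 0.05 level.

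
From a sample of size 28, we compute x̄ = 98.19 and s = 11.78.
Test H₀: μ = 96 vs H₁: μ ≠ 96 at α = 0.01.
One-sample t-test:
H₀: μ = 96
H₁: μ ≠ 96
df = n - 1 = 27
t = (x̄ - μ₀) / (s/√n) = (98.19 - 96) / (11.78/√28) = 0.984
p-value = 0.3340

Since p-value > α = 0.01, we fail to reject H₀.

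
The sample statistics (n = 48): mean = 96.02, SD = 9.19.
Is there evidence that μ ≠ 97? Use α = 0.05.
One-sample t-test:
H₀: μ = 97
H₁: μ ≠ 97
df = n - 1 = 47
t = (x̄ - μ₀) / (s/√n) = (96.02 - 97) / (9.19/√48) = -0.739
p-value = 0.4637

Since p-value > α = 0.05, we fail to reject H₀.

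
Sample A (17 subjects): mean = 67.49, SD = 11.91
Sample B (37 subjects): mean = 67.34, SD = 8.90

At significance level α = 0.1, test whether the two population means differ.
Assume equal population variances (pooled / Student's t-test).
Student's two-sample t-test (equal variances):
H₀: μ₁ = μ₂
H₁: μ₁ ≠ μ₂
df = n₁ + n₂ - 2 = 52
Pooled variance s_p² = [(n₁-1)s₁² + (n₂-1)s₂²] / (n₁ + n₂ - 2) = [(16)(11.91²) + (36)(8.90²)] / 52 = 98.4833
SE = √(s_p²(1/n₁ + 1/n₂)) = √(98.4833 × (1/17 + 1/37)) = 2.9077
t = (x̄₁ - x̄₂) / SE = (67.49 - 67.34) / 2.9077 = 0.15 / 2.9077 = 0.052
p-value = 0.9591

Since p-value > α = 0.1, we fail to reject H₀.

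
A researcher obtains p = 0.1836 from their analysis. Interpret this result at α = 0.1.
Since p = 0.1836 > α = 0.1, fail to reject H₀.
There is insufficient evidence to reject the null hypothesis; the result is not statistically significant at the 0.1 level.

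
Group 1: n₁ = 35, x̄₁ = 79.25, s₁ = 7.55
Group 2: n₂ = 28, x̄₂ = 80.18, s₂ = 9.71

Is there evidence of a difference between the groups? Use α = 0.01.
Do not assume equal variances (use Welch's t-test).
Welch's two-sample t-test:
H₀: μ₁ = μ₂
H₁: μ₁ ≠ μ₂
s₁²/n₁ = 7.55²/35 = 1.6286,  s₂²/n₂ = 9.71²/28 = 3.3673
SE = √(s₁²/n₁ + s₂²/n₂) = √(1.6286 + 3.3673) = 2.2352
df (Welch-Satterthwaite) = (s₁²/n₁ + s₂²/n₂)² / [(s₁²/n₁)²/(n₁-1) + (s₂²/n₂)²/(n₂-1)] ≈ 50.12
t = (x̄₁ - x̄₂) / SE = (79.25 - 80.18) / 2.2352 = -0.93 / 2.2352 = -0.416
p-value = 0.6791

Since p-value > α = 0.01, we fail to reject H₀.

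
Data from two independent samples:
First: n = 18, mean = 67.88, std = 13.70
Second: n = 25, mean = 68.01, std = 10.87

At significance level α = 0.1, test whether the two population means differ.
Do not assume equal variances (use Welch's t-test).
Welch's two-sample t-test:
H₀: μ₁ = μ₂
H₁: μ₁ ≠ μ₂
s₁²/n₁ = 13.70²/18 = 10.4272,  s₂²/n₂ = 10.87²/25 = 4.7263
SE = √(s₁²/n₁ + s₂²/n₂) = √(10.4272 + 4.7263) = 3.8927
df (Welch-Satterthwaite) = (s₁²/n₁ + s₂²/n₂)² / [(s₁²/n₁)²/(n₁-1) + (s₂²/n₂)²/(n₂-1)] ≈ 31.34
t = (x̄₁ - x̄₂) / SE = (67.88 - 68.01) / 3.8927 = -0.13 / 3.8927 = -0.033
p-value = 0.9736

Since p-value > α = 0.1, we fail to reject H₀.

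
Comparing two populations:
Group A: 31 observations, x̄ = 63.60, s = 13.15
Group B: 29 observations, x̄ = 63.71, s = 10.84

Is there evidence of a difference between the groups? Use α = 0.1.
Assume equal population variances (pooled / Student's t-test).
Student's two-sample t-test (equal variances):
H₀: μ₁ = μ₂
H₁: μ₁ ≠ μ₂
df = n₁ + n₂ - 2 = 58
Pooled variance s_p² = [(n₁-1)s₁² + (n₂-1)s₂²] / (n₁ + n₂ - 2) = [(30)(13.15²) + (28)(10.84²)] / 58 = 146.1695
SE = √(s_p²(1/n₁ + 1/n₂)) = √(146.1695 × (1/31 + 1/29)) = 3.1234
t = (x̄₁ - x̄₂) / SE = (63.60 - 63.71) / 3.1234 = -0.11 / 3.1234 = -0.035
p-value = 0.9720

Since p-value > α = 0.1, we fail to reject H₀.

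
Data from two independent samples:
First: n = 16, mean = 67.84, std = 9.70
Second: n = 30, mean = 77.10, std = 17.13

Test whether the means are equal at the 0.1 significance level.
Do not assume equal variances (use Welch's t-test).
Welch's two-sample t-test:
H₀: μ₁ = μ₂
H₁: μ₁ ≠ μ₂
s₁²/n₁ = 9.70²/16 = 5.8806,  s₂²/n₂ = 17.13²/30 = 9.7812
SE = √(s₁²/n₁ + s₂²/n₂) = √(5.8806 + 9.7812) = 3.9575
df (Welch-Satterthwaite) = (s₁²/n₁ + s₂²/n₂)² / [(s₁²/n₁)²/(n₁-1) + (s₂²/n₂)²/(n₂-1)] ≈ 43.77
t = (x̄₁ - x̄₂) / SE = (67.84 - 77.10) / 3.9575 = -9.26 / 3.9575 = -2.340
p-value = 0.0239

Since p-value < α = 0.1, we reject H₀.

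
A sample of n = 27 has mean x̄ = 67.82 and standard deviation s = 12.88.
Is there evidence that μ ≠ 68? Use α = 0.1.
One-sample t-test:
H₀: μ = 68
H₁: μ ≠ 68
df = n - 1 = 26
t = (x̄ - μ₀) / (s/√n) = (67.82 - 68) / (12.88/√27) = -0.073
p-value = 0.9427

Since p-value > α = 0.1, we fail to reject H₀.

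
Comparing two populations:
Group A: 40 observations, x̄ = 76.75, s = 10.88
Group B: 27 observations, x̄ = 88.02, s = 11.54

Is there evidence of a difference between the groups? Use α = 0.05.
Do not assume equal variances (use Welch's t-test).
Welch's two-sample t-test:
H₀: μ₁ = μ₂
H₁: μ₁ ≠ μ₂
s₁²/n₁ = 10.88²/40 = 2.9594,  s₂²/n₂ = 11.54²/27 = 4.9323
SE = √(s₁²/n₁ + s₂²/n₂) = √(2.9594 + 4.9323) = 2.8092
df (Welch-Satterthwaite) = (s₁²/n₁ + s₂²/n₂)² / [(s₁²/n₁)²/(n₁-1) + (s₂²/n₂)²/(n₂-1)] ≈ 53.68
t = (x̄₁ - x̄₂) / SE = (76.75 - 88.02) / 2.8092 = -11.27 / 2.8092 = -4.012
p-value = 0.0002

Since p-value < α = 0.05, we reject H₀.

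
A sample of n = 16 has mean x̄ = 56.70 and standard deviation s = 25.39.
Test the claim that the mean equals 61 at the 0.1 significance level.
One-sample t-test:
H₀: μ = 61
H₁: μ ≠ 61
df = n - 1 = 15
t = (x̄ - μ₀) / (s/√n) = (56.70 - 61) / (25.39/√16) = -0.677
p-value = 0.5084

Since p-value > α = 0.1, we fail to reject H₀.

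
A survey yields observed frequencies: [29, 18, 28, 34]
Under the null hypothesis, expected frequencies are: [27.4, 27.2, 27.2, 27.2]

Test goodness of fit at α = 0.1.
Chi-square goodness of fit test:
H₀: observed counts match expected distribution
H₁: observed counts differ from expected distribution
df = k - 1 = 3
χ² = Σ(O - E)²/E
   = (29 - 27.4)²/27.4 + (18 - 27.2)²/27.2 + (28 - 27.2)²/27.2 + (34 - 27.2)²/27.2
   = 0.093 + 3.112 + 0.024 + 1.700
   = 4.93
p-value = 0.1771

Since p-value > α = 0.1, we fail to reject H₀.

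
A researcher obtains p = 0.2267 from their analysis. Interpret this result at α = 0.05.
Since p = 0.2267 > α = 0.05, fail to reject H₀.
There is insufficient evidence to reject the null hypothesis; the result is not statistically significant at the 0.05 level.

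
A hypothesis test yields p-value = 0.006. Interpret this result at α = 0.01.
Since p = 0.006 < α = 0.01, reject H₀.
There is sufficient evidence to reject the null hypothesis; the result is statistically significant at the 0.01 level.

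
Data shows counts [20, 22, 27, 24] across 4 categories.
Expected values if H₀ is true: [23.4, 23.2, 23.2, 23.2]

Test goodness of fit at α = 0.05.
Chi-square goodness of fit test:
H₀: observed counts match expected distribution
H₁: observed counts differ from expected distribution
df = k - 1 = 3
χ² = Σ(O - E)²/E
   = (20 - 23.4)²/23.4 + (22 - 23.2)²/23.2 + (27 - 23.2)²/23.2 + (24 - 23.2)²/23.2
   = 0.494 + 0.062 + 0.622 + 0.028
   = 1.21
p-value = 0.7515

Since p-value > α = 0.05, we fail to reject H₀.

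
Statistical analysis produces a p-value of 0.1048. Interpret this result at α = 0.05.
Since p = 0.1048 > α = 0.05, fail to reject H₀.
There is insufficient evidence to reject the null hypothesis; the result is not statistically significant at the 0.05 level.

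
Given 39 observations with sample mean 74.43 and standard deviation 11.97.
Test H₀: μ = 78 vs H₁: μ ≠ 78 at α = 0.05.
One-sample t-test:
H₀: μ = 78
H₁: μ ≠ 78
df = n - 1 = 38
t = (x̄ - μ₀) / (s/√n) = (74.43 - 78) / (11.97/√39) = -1.863
p-value = 0.0703

Since p-value > α = 0.05, we fail to reject H₀.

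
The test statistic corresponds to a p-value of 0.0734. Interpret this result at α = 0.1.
Since p = 0.0734 < α = 0.1, reject H₀.
There is sufficient evidence to reject the null hypothesis; the result is statistically significant at the 0.1 level.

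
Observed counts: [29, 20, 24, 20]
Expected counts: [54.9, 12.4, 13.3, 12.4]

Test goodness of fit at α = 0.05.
Chi-square goodness of fit test:
H₀: observed counts match expected distribution
H₁: observed counts differ from expected distribution
df = k - 1 = 3
χ² = Σ(O - E)²/E
   = (29 - 54.9)²/54.9 + (20 - 12.4)²/12.4 + (24 - 13.3)²/13.3 + (20 - 12.4)²/12.4
   = 12.219 + 4.658 + 8.608 + 4.658
   = 30.14
p-value < 0.0001

Since p-value < α = 0.05, we reject H₀.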